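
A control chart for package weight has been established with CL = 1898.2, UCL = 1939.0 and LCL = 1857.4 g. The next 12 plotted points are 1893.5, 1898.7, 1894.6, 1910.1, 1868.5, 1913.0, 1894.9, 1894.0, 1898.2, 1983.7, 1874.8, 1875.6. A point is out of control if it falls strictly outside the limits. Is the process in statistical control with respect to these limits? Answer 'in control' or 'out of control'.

out of control

Compare each point to [1857.4, 1939.0]: sample 10 = 1983.7 > UCL.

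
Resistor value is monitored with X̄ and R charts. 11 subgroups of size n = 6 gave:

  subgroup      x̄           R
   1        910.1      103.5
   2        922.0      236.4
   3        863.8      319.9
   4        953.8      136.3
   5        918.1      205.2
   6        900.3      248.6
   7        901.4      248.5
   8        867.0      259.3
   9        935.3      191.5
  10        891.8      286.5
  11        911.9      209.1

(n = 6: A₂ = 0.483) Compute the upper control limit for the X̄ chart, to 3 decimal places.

X̄̄ = (910.1 + 922.0 + 863.8 + 953.8 + 918.1 + 900.3 + 901.4 + 867.0 + 935.3 + 891.8 + 911.9) / 11 = 9975.5000 / 11 = 906.8636
R̄ = (103.5 + 236.4 + 319.9 + 136.3 + 205.2 + 248.6 + 248.5 + 259.3 + 191.5 + 286.5 + 209.1) / 11 = 2444.8000 / 11 = 222.2545
UCL = X̄̄ + A₂·R̄ = 906.8636 + 0.483 × 222.2545 = 1014.2126

1014.213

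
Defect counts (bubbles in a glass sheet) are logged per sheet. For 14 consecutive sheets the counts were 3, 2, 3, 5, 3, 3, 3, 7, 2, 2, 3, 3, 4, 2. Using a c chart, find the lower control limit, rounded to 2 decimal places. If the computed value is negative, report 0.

0.00

c̄ = (3 + 2 + 3 + 5 + 3 + 3 + 3 + 7 + 2 + 2 + 3 + 3 + 4 + 2) / 14 = 45 / 14 = 3.2143
LCL = c̄ − 3√c̄ = 3.2143 − 3 × 1.7928 = -2.1642 → 0 (cannot be negative)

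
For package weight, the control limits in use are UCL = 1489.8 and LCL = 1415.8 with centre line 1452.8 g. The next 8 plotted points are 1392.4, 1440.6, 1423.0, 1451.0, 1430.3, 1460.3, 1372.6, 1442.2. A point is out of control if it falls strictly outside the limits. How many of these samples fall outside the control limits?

2

Compare each point to [1415.8, 1489.8]: sample 1 = 1392.4 < LCL; sample 7 = 1372.6 < LCL.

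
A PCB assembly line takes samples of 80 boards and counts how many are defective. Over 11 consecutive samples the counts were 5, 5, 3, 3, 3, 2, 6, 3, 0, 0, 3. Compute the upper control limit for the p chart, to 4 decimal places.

0.1012

p̄ = Σdᵢ / (k·n) = 33 / (11 × 80) = 0.03750
UCL = p̄ + 3·√(p̄(1−p̄)/n) = 0.03750 + 3 × √(0.03750×0.96250/80) = 0.03750 + 3 × 0.02124 = 0.10122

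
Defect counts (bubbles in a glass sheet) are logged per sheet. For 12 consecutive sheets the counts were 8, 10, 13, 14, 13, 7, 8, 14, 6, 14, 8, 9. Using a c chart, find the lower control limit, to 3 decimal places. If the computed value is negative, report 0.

0.690

c̄ = (8 + 10 + 13 + 14 + 13 + 7 + 8 + 14 + 6 + 14 + 8 + 9) / 12 = 124 / 12 = 10.3333
LCL = c̄ − 3√c̄ = 10.3333 − 3 × 3.2146 = 0.6897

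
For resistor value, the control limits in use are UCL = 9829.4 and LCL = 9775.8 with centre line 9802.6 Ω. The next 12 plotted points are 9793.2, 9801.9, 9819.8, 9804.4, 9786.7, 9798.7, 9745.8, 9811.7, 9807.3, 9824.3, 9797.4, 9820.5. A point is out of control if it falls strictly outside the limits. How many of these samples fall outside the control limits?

Compare each point to [9775.8, 9829.4]: sample 7 = 9745.8 < LCL.

1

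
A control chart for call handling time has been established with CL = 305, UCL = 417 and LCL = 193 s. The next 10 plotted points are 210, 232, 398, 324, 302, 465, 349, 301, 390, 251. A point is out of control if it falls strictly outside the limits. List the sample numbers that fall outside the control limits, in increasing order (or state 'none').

6

Compare each point to [193, 417]: sample 6 = 465 > UCL.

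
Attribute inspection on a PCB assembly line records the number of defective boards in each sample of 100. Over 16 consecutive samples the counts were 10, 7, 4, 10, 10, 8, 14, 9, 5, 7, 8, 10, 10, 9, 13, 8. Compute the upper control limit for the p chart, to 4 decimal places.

0.1741

p̄ = Σdᵢ / (k·n) = 142 / (16 × 100) = 0.08875
UCL = p̄ + 3·√(p̄(1−p̄)/n) = 0.08875 + 3 × √(0.08875×0.91125/100) = 0.08875 + 3 × 0.02844 = 0.17406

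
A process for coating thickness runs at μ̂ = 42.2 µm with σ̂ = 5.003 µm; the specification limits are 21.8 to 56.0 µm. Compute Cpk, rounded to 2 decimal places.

0.92

Cpu = (USL − μ̂) / (3σ̂) = (56.0 − 42.2) / (3 × 5.003) = 0.9194; Cpl = (μ̂ − LSL) / (3σ̂) = (42.2 − 21.8) / (3 × 5.003) = 1.3592; Cpk = min(Cpu, Cpl) = 0.9194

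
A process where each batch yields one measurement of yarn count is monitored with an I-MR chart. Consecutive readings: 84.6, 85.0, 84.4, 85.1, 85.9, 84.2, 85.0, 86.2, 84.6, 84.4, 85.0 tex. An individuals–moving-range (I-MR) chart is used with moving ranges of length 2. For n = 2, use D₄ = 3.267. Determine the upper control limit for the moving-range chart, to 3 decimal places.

2.810

Moving ranges: 0.4, 0.6, 0.7, 0.8, 1.7, 0.8, 1.2, 1.6, 0.2, 0.6; M̄R̄ = 8.6000 / 10 = 0.8600
UCL_MR = D₄·M̄R̄ = 3.267 × 0.8600 = 2.8096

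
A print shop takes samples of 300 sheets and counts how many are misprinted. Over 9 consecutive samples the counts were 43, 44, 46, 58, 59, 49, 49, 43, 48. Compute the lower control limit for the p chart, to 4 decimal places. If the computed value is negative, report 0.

0.0987

p̄ = Σdᵢ / (k·n) = 439 / (9 × 300) = 0.16259
LCL = p̄ − 3·√(p̄(1−p̄)/n) = 0.16259 − 3 × 0.02130 = 0.09868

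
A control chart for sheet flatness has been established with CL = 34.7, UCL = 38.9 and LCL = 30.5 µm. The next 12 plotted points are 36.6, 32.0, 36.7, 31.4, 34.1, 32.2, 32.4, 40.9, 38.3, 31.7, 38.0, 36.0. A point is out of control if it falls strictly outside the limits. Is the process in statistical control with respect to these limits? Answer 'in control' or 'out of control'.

out of control

Compare each point to [30.5, 38.9]: sample 8 = 40.9 > UCL.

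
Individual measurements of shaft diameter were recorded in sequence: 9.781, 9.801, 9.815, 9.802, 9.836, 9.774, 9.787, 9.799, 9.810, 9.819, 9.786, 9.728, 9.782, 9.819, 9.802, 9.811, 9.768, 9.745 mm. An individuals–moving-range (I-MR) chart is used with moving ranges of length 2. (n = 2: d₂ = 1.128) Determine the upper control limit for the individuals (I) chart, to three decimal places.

9.865

X̄ = (9.781 + 9.801 + 9.815 + 9.802 + 9.836 + 9.774 + 9.787 + 9.799 + 9.810 + 9.819 + 9.786 + 9.728 + 9.782 + 9.819 + 9.802 + 9.811 + 9.768 + 9.745) / 18 = 9.7925
Moving ranges: 0.020, 0.014, 0.013, 0.034, 0.062, 0.013, 0.012, 0.011, 0.009, 0.033, 0.058, 0.054, 0.037, 0.017, 0.009, 0.043, 0.023; M̄R̄ = 0.4620 / 17 = 0.0272
UCL = X̄ + 3·M̄R̄/d₂ = 9.7925 + 3 × 0.0272 / 1.128 = 9.8648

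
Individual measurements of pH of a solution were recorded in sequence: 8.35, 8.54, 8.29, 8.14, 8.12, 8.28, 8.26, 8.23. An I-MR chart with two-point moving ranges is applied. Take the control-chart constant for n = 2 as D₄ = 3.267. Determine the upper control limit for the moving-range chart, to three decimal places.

Moving ranges: 0.19, 0.25, 0.15, 0.02, 0.16, 0.02, 0.03; M̄R̄ = 0.8200 / 7 = 0.1171
UCL_MR = D₄·M̄R̄ = 3.267 × 0.1171 = 0.3827

0.383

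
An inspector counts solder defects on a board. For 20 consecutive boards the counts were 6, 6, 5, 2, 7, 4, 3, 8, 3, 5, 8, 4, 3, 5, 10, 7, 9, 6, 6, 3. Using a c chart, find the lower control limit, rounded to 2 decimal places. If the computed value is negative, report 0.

0.00

c̄ = (6 + 6 + 5 + 2 + 7 + 4 + 3 + 8 + 3 + 5 + 8 + 4 + 3 + 5 + 10 + 7 + 9 + 6 + 6 + 3) / 20 = 110 / 20 = 5.5000
LCL = c̄ − 3√c̄ = 5.5000 − 3 × 2.3452 = -1.5356 → 0 (cannot be negative)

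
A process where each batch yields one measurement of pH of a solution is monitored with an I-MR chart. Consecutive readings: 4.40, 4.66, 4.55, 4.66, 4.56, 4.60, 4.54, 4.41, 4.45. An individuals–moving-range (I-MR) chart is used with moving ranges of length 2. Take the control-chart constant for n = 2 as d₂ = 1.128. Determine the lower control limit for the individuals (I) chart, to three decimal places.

X̄ = (4.40 + 4.66 + 4.55 + 4.66 + 4.56 + 4.60 + 4.54 + 4.41 + 4.45) / 9 = 4.5367
Moving ranges: 0.26, 0.11, 0.11, 0.10, 0.04, 0.06, 0.13, 0.04; M̄R̄ = 0.8500 / 8 = 0.1062
LCL = X̄ − 3·M̄R̄/d₂ = 4.5367 − 3 × 0.1062 / 1.128 = 4.2541

4.254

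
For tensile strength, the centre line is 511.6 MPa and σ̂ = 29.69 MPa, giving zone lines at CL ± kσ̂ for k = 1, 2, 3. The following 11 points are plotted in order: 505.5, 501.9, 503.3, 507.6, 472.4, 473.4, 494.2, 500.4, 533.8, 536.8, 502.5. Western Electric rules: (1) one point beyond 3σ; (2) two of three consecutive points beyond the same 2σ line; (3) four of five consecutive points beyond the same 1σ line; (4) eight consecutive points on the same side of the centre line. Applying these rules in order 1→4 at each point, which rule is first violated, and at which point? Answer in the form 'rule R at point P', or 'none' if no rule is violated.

Zone of each point (C = within 1σ̂, B = 1σ̂–2σ̂, A = 2σ̂–3σ̂, * = beyond 3σ̂; sign = side of CL): 1:-C, 2:-C, 3:-C, 4:-C, 5:-B, 6:-B, 7:-C, 8:-C, 9:+C, 10:+C, 11:-C
Rule 4 (eight consecutive points on the same side of the centre line) is satisfied at point 8.

rule 4 at point 8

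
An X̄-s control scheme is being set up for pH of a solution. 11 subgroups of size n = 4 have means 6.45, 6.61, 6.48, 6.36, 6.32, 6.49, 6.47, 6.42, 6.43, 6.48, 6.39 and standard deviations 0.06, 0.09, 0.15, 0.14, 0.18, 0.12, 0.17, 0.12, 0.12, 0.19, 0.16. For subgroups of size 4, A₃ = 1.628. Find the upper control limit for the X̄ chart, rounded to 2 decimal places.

X̄̄ = (6.45 + 6.61 + 6.48 + 6.36 + 6.32 + 6.49 + 6.47 + 6.42 + 6.43 + 6.48 + 6.39) / 11 = 6.4455
s̄ = (0.06 + 0.09 + 0.15 + 0.14 + 0.18 + 0.12 + 0.17 + 0.12 + 0.12 + 0.19 + 0.16) / 11 = 0.1364
UCL = X̄̄ + A₃·s̄ = 6.4455 + 1.628 × 0.1364 = 6.6675

6.67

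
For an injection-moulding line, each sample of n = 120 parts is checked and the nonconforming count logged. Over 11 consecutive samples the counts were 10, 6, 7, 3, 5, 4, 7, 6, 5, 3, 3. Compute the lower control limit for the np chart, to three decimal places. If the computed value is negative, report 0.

p̄ = Σdᵢ / (k·n) = 59 / (11 × 120) = 0.04470
LCL = np̄ − 3·√(np̄(1−p̄)) = 5.3636 − 3 × 2.2636 = -1.4272 → 0 (negative, so LCL = 0)

0.000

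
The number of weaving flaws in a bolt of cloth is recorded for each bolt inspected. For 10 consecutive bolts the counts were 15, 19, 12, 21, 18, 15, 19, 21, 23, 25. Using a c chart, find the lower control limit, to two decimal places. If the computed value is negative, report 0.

5.79

c̄ = (15 + 19 + 12 + 21 + 18 + 15 + 19 + 21 + 23 + 25) / 10 = 188 / 10 = 18.8000
LCL = c̄ − 3√c̄ = 18.8000 − 3 × 4.3359 = 5.7923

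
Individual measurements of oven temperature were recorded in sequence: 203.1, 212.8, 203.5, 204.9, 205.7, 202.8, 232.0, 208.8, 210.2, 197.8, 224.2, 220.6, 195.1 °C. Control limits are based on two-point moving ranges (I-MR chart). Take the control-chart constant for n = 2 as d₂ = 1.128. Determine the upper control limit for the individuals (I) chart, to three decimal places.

X̄ = (203.1 + 212.8 + 203.5 + 204.9 + 205.7 + 202.8 + 232.0 + 208.8 + 210.2 + 197.8 + 224.2 + 220.6 + 195.1) / 13 = 209.3462
Moving ranges: 9.7, 9.3, 1.4, 0.8, 2.9, 29.2, 23.2, 1.4, 12.4, 26.4, 3.6, 25.5; M̄R̄ = 145.8000 / 12 = 12.1500
UCL = X̄ + 3·M̄R̄/d₂ = 209.3462 + 3 × 12.1500 / 1.128 = 241.6600

241.660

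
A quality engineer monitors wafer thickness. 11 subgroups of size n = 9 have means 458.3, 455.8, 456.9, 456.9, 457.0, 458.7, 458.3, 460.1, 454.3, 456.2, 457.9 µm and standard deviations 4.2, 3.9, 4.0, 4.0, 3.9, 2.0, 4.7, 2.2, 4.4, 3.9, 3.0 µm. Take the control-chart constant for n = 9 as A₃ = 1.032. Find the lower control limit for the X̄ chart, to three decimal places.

X̄̄ = (458.3 + 455.8 + 456.9 + 456.9 + 457.0 + 458.7 + 458.3 + 460.1 + 454.3 + 456.2 + 457.9) / 11 = 457.3091
s̄ = (4.2 + 3.9 + 4.0 + 4.0 + 3.9 + 2.0 + 4.7 + 2.2 + 4.4 + 3.9 + 3.0) / 11 = 3.6545
LCL = X̄̄ − A₃·s̄ = 457.3091 − 1.032 × 3.6545 = 453.5376

453.538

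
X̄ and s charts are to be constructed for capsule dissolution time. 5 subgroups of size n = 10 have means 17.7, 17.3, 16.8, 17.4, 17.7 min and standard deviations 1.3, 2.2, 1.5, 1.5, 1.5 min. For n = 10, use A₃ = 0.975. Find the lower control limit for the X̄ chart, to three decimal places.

X̄̄ = (17.7 + 17.3 + 16.8 + 17.4 + 17.7) / 5 = 17.3800
s̄ = (1.3 + 2.2 + 1.5 + 1.5 + 1.5) / 5 = 1.6000
LCL = X̄̄ − A₃·s̄ = 17.3800 − 0.975 × 1.6000 = 15.8200

15.820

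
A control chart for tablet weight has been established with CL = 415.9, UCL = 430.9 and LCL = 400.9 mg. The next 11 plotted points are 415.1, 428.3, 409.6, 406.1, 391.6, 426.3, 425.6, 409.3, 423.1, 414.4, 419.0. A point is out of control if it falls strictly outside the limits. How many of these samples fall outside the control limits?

Compare each point to [400.9, 430.9]: sample 5 = 391.6 < LCL.

1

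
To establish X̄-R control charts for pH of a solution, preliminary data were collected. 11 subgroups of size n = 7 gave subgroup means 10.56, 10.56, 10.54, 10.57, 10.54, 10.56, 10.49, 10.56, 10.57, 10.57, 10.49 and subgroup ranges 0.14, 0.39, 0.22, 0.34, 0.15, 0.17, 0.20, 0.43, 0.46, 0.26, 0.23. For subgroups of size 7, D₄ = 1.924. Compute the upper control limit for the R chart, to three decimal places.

0.523

R̄ = (0.14 + 0.39 + 0.22 + 0.34 + 0.15 + 0.17 + 0.20 + 0.43 + 0.46 + 0.26 + 0.23) / 11 = 2.9900 / 11 = 0.2718
UCL_R = D₄·R̄ = 1.924 × 0.2718 = 0.5230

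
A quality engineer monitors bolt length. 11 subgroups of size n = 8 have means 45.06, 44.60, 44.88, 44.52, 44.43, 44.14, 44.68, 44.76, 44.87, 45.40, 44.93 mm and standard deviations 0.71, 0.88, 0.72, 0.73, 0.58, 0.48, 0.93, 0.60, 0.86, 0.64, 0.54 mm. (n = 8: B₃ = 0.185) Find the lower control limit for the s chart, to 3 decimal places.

0.129

s̄ = (0.71 + 0.88 + 0.72 + 0.73 + 0.58 + 0.48 + 0.93 + 0.60 + 0.86 + 0.64 + 0.54) / 11 = 0.6973
LCL_s = B₃·s̄ = 0.185 × 0.6973 = 0.1290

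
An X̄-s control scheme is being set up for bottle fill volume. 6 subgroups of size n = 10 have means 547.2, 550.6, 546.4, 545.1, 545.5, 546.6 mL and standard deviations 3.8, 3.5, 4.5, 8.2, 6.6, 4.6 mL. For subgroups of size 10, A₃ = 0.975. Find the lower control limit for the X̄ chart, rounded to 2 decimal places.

541.83

X̄̄ = (547.2 + 550.6 + 546.4 + 545.1 + 545.5 + 546.6) / 6 = 546.9000
s̄ = (3.8 + 3.5 + 4.5 + 8.2 + 6.6 + 4.6) / 6 = 5.2000
LCL = X̄̄ − A₃·s̄ = 546.9000 − 0.975 × 5.2000 = 541.8300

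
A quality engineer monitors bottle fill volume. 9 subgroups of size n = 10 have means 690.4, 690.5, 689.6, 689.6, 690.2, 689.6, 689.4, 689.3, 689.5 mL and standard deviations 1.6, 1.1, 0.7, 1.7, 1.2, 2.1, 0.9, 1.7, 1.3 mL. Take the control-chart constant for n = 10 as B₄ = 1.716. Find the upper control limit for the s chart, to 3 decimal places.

2.345

s̄ = (1.6 + 1.1 + 0.7 + 1.7 + 1.2 + 2.1 + 0.9 + 1.7 + 1.3) / 9 = 1.3667
UCL_s = B₄·s̄ = 1.716 × 1.3667 = 2.3452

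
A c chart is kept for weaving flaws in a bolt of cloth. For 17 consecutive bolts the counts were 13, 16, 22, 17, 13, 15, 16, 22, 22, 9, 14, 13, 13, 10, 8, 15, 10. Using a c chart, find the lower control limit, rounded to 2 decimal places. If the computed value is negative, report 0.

3.13

c̄ = (13 + 16 + 22 + 17 + 13 + 15 + 16 + 22 + 22 + 9 + 14 + 13 + 13 + 10 + 8 + 15 + 10) / 17 = 248 / 17 = 14.5882
LCL = c̄ − 3√c̄ = 14.5882 − 3 × 3.8195 = 3.1299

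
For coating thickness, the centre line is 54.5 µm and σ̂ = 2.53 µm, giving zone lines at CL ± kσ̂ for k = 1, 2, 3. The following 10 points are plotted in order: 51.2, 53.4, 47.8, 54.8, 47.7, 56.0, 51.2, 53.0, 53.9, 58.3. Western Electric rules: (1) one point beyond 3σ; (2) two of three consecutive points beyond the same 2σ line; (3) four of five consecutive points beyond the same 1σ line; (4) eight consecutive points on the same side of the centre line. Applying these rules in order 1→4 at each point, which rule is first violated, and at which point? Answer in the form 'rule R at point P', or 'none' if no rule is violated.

Zone of each point (C = within 1σ̂, B = 1σ̂–2σ̂, A = 2σ̂–3σ̂, * = beyond 3σ̂; sign = side of CL): 1:-B, 2:-C, 3:-A, 4:+C, 5:-A, 6:+C, 7:-B, 8:-C, 9:-C, 10:+B
Rule 2 (two of three consecutive points beyond the same 2σ limit) is satisfied at point 5.

rule 2 at point 5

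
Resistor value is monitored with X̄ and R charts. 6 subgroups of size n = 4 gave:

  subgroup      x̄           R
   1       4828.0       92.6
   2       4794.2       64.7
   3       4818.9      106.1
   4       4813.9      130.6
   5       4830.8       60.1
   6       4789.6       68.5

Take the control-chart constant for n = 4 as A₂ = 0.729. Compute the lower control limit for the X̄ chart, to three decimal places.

4749.071

X̄̄ = (4828.0 + 4794.2 + 4818.9 + 4813.9 + 4830.8 + 4789.6) / 6 = 28875.4000 / 6 = 4812.5667
R̄ = (92.6 + 64.7 + 106.1 + 130.6 + 60.1 + 68.5) / 6 = 522.6000 / 6 = 87.1000
LCL = X̄̄ − A₂·R̄ = 4812.5667 − 0.729 × 87.1000 = 4749.0708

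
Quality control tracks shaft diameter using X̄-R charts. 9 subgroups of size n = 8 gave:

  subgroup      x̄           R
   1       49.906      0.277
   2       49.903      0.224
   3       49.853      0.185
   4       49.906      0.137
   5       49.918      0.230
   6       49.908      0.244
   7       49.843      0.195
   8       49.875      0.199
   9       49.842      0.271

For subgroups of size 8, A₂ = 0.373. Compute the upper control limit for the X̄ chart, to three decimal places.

X̄̄ = (49.906 + 49.903 + 49.853 + 49.906 + 49.918 + 49.908 + 49.843 + 49.875 + 49.842) / 9 = 448.9540 / 9 = 49.8838
R̄ = (0.277 + 0.224 + 0.185 + 0.137 + 0.230 + 0.244 + 0.195 + 0.199 + 0.271) / 9 = 1.9620 / 9 = 0.2180
UCL = X̄̄ + A₂·R̄ = 49.8838 + 0.373 × 0.2180 = 49.9651

49.965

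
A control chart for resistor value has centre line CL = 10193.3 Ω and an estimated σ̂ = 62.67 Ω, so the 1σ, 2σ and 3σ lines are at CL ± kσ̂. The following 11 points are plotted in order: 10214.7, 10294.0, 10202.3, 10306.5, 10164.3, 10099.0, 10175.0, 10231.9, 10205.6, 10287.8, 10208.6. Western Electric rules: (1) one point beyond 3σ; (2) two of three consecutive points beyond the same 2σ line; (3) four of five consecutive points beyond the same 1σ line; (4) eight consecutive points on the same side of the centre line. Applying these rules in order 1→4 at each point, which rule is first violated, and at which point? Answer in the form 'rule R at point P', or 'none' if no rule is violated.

Zone of each point (C = within 1σ̂, B = 1σ̂–2σ̂, A = 2σ̂–3σ̂, * = beyond 3σ̂; sign = side of CL): 1:+C, 2:+B, 3:+C, 4:+B, 5:-C, 6:-B, 7:-C, 8:+C, 9:+C, 10:+B, 11:+C
No rule fires across all 11 points.

none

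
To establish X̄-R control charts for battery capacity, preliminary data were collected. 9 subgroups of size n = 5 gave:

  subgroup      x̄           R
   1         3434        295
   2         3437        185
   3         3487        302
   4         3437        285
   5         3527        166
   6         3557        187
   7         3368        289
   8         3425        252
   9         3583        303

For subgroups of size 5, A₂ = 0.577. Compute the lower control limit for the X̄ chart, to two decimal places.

3327.63

X̄̄ = (3434 + 3437 + 3487 + 3437 + 3527 + 3557 + 3368 + 3425 + 3583) / 9 = 31255.0000 / 9 = 3472.7778
R̄ = (295 + 185 + 302 + 285 + 166 + 187 + 289 + 252 + 303) / 9 = 2264.0000 / 9 = 251.5556
LCL = X̄̄ − A₂·R̄ = 3472.7778 − 0.577 × 251.5556 = 3327.6302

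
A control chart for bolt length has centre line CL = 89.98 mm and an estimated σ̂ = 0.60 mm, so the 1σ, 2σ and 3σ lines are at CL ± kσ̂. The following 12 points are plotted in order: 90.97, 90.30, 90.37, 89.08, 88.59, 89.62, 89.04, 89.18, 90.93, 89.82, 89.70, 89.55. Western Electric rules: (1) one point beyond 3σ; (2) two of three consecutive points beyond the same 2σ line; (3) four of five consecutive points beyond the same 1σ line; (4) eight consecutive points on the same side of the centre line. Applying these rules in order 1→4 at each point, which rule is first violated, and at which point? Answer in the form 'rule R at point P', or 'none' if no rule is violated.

rule 3 at point 8

Zone of each point (C = within 1σ̂, B = 1σ̂–2σ̂, A = 2σ̂–3σ̂, * = beyond 3σ̂; sign = side of CL): 1:+B, 2:+C, 3:+C, 4:-B, 5:-A, 6:-C, 7:-B, 8:-B, 9:+B, 10:-C, 11:-C, 12:-C
Rule 3 (four of five consecutive points beyond the same 1σ limit) is satisfied at point 8.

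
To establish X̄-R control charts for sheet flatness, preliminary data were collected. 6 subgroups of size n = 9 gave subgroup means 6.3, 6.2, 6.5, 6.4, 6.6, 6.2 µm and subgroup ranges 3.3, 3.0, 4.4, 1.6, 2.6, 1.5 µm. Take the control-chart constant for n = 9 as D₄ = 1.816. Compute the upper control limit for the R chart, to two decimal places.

R̄ = (3.3 + 3.0 + 4.4 + 1.6 + 2.6 + 1.5) / 6 = 16.4000 / 6 = 2.7333
UCL_R = D₄·R̄ = 1.816 × 2.7333 = 4.9637

4.96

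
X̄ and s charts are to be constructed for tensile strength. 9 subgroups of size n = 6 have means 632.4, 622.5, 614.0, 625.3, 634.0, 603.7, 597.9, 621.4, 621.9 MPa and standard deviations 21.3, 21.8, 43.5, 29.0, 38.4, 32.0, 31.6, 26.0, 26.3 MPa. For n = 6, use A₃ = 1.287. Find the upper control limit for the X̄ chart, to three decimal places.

X̄̄ = (632.4 + 622.5 + 614.0 + 625.3 + 634.0 + 603.7 + 597.9 + 621.4 + 621.9) / 9 = 619.2333
s̄ = (21.3 + 21.8 + 43.5 + 29.0 + 38.4 + 32.0 + 31.6 + 26.0 + 26.3) / 9 = 29.9889
UCL = X̄̄ + A₃·s̄ = 619.2333 + 1.287 × 29.9889 = 657.8290

657.829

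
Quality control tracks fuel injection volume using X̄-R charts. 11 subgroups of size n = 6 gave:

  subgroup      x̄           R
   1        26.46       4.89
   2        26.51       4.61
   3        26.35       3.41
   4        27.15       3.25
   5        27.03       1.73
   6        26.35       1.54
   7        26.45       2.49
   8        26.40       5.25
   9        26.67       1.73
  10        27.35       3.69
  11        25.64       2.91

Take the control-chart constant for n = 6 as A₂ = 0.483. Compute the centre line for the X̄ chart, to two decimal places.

X̄̄ = (26.46 + 26.51 + 26.35 + 27.15 + 27.03 + 26.35 + 26.45 + 26.40 + 26.67 + 27.35 + 25.64) / 11 = 292.3600 / 11 = 26.5782
CL = X̄̄ = 26.5782

26.58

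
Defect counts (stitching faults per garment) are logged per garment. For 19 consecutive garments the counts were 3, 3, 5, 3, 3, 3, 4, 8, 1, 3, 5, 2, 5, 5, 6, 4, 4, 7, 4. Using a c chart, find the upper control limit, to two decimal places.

10.18

c̄ = (3 + 3 + 5 + 3 + 3 + 3 + 4 + 8 + 1 + 3 + 5 + 2 + 5 + 5 + 6 + 4 + 4 + 7 + 4) / 19 = 78 / 19 = 4.1053
UCL = c̄ + 3√c̄ = 4.1053 + 3 × √4.1053 = 4.1053 + 3 × 2.0261 = 10.1837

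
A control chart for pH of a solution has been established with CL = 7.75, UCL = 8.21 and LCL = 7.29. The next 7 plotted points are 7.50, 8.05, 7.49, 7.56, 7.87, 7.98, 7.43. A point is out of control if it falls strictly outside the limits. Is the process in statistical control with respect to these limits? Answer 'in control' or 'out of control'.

in control

All 7 points lie within [7.29, 8.21].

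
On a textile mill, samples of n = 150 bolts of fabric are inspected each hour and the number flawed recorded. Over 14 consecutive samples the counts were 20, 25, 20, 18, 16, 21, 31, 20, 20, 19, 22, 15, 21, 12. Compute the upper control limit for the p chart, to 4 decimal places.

p̄ = Σdᵢ / (k·n) = 280 / (14 × 150) = 0.13333
UCL = p̄ + 3·√(p̄(1−p̄)/n) = 0.13333 + 3 × √(0.13333×0.86667/150) = 0.13333 + 3 × 0.02776 = 0.21660

0.2166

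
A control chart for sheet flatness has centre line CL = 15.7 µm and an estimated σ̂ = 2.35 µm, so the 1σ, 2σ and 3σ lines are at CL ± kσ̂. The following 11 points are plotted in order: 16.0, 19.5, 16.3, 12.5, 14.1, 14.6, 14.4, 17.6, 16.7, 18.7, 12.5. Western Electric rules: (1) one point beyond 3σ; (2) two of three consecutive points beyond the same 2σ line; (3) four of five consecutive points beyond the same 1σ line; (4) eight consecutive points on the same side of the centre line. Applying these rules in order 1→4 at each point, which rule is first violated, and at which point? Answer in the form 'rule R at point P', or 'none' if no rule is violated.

none

Zone of each point (C = within 1σ̂, B = 1σ̂–2σ̂, A = 2σ̂–3σ̂, * = beyond 3σ̂; sign = side of CL): 1:+C, 2:+B, 3:+C, 4:-B, 5:-C, 6:-C, 7:-C, 8:+C, 9:+C, 10:+B, 11:-B
No rule fires across all 11 points.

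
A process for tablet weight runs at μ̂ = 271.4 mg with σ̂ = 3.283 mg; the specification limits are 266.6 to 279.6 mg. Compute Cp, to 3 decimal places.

Cp = (USL − LSL) / (6σ̂) = (279.6 − 266.6) / (6 × 3.283) = 13.0000 / 19.6980 = 0.6600

0.660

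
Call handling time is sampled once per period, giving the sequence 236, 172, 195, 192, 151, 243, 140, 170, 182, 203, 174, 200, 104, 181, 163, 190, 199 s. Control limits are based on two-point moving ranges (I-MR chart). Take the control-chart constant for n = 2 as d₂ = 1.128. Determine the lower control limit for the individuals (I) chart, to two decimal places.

70.52

X̄ = (236 + 172 + 195 + 192 + 151 + 243 + 140 + 170 + 182 + 203 + 174 + 200 + 104 + 181 + 163 + 190 + 199) / 17 = 182.0588
Moving ranges: 64, 23, 3, 41, 92, 103, 30, 12, 21, 29, 26, 96, 77, 18, 27, 9; M̄R̄ = 671.0000 / 16 = 41.9375
LCL = X̄ − 3·M̄R̄/d₂ = 182.0588 − 3 × 41.9375 / 1.128 = 70.5229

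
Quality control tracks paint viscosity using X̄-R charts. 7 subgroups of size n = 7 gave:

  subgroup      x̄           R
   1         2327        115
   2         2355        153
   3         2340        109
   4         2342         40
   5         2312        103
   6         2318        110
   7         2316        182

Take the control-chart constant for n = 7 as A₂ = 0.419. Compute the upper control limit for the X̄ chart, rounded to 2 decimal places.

2378.60

X̄̄ = (2327 + 2355 + 2340 + 2342 + 2312 + 2318 + 2316) / 7 = 16310.0000 / 7 = 2330.0000
R̄ = (115 + 153 + 109 + 40 + 103 + 110 + 182) / 7 = 812.0000 / 7 = 116.0000
UCL = X̄̄ + A₂·R̄ = 2330.0000 + 0.419 × 116.0000 = 2378.6040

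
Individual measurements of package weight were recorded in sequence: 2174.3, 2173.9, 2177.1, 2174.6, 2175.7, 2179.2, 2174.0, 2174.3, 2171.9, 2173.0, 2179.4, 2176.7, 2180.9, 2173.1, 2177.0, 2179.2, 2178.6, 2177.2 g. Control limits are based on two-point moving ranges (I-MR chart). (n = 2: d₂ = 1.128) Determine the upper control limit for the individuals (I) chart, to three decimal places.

X̄ = (2174.3 + 2173.9 + 2177.1 + 2174.6 + 2175.7 + 2179.2 + 2174.0 + 2174.3 + 2171.9 + 2173.0 + 2179.4 + 2176.7 + 2180.9 + 2173.1 + 2177.0 + 2179.2 + 2178.6 + 2177.2) / 18 = 2176.1167
Moving ranges: 0.4, 3.2, 2.5, 1.1, 3.5, 5.2, 0.3, 2.4, 1.1, 6.4, 2.7, 4.2, 7.8, 3.9, 2.2, 0.6, 1.4; M̄R̄ = 48.9000 / 17 = 2.8765
UCL = X̄ + 3·M̄R̄/d₂ = 2176.1167 + 3 × 2.8765 / 1.128 = 2183.7669

2183.767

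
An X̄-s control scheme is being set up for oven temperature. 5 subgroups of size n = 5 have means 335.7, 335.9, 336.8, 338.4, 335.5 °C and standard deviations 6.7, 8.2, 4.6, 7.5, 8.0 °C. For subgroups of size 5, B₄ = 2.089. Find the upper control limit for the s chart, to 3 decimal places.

14.623

s̄ = (6.7 + 8.2 + 4.6 + 7.5 + 8.0) / 5 = 7.0000
UCL_s = B₄·s̄ = 2.089 × 7.0000 = 14.6230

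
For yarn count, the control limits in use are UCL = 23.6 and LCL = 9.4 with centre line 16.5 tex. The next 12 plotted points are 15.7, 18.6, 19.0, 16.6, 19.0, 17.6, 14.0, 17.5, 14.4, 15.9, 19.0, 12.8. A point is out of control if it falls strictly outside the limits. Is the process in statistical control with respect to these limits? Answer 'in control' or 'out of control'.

in control

All 12 points lie within [9.4, 23.6].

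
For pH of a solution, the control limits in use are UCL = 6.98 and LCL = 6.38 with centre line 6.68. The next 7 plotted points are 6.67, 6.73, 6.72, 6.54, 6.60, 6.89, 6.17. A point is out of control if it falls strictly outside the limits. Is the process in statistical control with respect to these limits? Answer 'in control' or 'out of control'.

out of control

Compare each point to [6.38, 6.98]: sample 7 = 6.17 < LCL.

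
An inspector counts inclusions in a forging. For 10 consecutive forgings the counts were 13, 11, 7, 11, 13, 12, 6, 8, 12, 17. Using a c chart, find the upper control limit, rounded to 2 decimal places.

c̄ = (13 + 11 + 7 + 11 + 13 + 12 + 6 + 8 + 12 + 17) / 10 = 110 / 10 = 11.0000
UCL = c̄ + 3√c̄ = 11.0000 + 3 × √11.0000 = 11.0000 + 3 × 3.3166 = 20.9499

20.95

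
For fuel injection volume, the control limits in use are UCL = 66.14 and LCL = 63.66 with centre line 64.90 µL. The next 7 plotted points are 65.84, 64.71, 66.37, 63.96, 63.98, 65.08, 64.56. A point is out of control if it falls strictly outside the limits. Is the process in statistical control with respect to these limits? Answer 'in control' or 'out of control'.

Compare each point to [63.66, 66.14]: sample 3 = 66.37 > UCL.

out of control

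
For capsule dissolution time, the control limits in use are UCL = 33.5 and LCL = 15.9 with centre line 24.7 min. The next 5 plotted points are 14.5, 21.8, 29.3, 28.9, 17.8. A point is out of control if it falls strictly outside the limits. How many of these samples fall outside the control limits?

Compare each point to [15.9, 33.5]: sample 1 = 14.5 < LCL.

1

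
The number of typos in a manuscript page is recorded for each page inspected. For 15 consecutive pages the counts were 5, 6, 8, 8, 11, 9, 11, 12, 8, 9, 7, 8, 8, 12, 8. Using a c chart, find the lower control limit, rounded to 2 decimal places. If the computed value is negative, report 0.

c̄ = (5 + 6 + 8 + 8 + 11 + 9 + 11 + 12 + 8 + 9 + 7 + 8 + 8 + 12 + 8) / 15 = 130 / 15 = 8.6667
LCL = c̄ − 3√c̄ = 8.6667 − 3 × 2.9439 = -0.1651 → 0 (cannot be negative)

0.00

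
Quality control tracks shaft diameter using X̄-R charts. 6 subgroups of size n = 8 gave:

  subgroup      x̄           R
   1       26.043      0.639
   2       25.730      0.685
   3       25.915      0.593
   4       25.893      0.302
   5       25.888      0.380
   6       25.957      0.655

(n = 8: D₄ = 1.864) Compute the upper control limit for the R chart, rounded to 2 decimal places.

R̄ = (0.639 + 0.685 + 0.593 + 0.302 + 0.380 + 0.655) / 6 = 3.2540 / 6 = 0.5423
UCL_R = D₄·R̄ = 1.864 × 0.5423 = 1.0109

1.01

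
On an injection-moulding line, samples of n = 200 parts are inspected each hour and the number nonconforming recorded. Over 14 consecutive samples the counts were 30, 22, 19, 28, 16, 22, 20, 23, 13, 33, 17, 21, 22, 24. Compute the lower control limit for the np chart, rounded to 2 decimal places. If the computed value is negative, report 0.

p̄ = Σdᵢ / (k·n) = 310 / (14 × 200) = 0.11071
LCL = np̄ − 3·√(np̄(1−p̄)) = 22.1429 − 3 × 4.4375 = 8.8304

8.83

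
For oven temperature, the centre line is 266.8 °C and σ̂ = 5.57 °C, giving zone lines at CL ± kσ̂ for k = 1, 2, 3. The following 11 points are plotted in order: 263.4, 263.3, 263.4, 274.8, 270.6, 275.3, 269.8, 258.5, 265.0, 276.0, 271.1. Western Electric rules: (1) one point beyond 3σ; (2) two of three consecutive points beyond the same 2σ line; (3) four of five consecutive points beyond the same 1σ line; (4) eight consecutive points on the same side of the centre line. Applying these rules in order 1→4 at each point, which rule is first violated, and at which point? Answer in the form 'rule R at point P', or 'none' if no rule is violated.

Zone of each point (C = within 1σ̂, B = 1σ̂–2σ̂, A = 2σ̂–3σ̂, * = beyond 3σ̂; sign = side of CL): 1:-C, 2:-C, 3:-C, 4:+B, 5:+C, 6:+B, 7:+C, 8:-B, 9:-C, 10:+B, 11:+C
No rule fires across all 11 points.

none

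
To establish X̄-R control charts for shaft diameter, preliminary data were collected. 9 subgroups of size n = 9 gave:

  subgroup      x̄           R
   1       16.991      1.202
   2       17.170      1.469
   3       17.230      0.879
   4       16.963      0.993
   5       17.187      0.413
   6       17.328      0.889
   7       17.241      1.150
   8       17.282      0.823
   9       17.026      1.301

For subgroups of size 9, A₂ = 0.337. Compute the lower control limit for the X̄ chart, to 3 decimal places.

X̄̄ = (16.991 + 17.170 + 17.230 + 16.963 + 17.187 + 17.328 + 17.241 + 17.282 + 17.026) / 9 = 154.4180 / 9 = 17.1576
R̄ = (1.202 + 1.469 + 0.879 + 0.993 + 0.413 + 0.889 + 1.150 + 0.823 + 1.301) / 9 = 9.1190 / 9 = 1.0132
LCL = X̄̄ − A₂·R̄ = 17.1576 − 0.337 × 1.0132 = 16.8161

16.816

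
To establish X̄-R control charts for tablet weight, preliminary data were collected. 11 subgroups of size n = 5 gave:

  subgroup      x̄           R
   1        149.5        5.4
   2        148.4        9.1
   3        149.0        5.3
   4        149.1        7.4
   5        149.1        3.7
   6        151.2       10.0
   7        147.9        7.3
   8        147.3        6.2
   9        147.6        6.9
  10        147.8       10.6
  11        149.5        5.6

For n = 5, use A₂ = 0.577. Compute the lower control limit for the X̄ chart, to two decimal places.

144.70

X̄̄ = (149.5 + 148.4 + 149.0 + 149.1 + 149.1 + 151.2 + 147.9 + 147.3 + 147.6 + 147.8 + 149.5) / 11 = 1636.4000 / 11 = 148.7636
R̄ = (5.4 + 9.1 + 5.3 + 7.4 + 3.7 + 10.0 + 7.3 + 6.2 + 6.9 + 10.6 + 5.6) / 11 = 77.5000 / 11 = 7.0455
LCL = X̄̄ − A₂·R̄ = 148.7636 − 0.577 × 7.0455 = 144.6984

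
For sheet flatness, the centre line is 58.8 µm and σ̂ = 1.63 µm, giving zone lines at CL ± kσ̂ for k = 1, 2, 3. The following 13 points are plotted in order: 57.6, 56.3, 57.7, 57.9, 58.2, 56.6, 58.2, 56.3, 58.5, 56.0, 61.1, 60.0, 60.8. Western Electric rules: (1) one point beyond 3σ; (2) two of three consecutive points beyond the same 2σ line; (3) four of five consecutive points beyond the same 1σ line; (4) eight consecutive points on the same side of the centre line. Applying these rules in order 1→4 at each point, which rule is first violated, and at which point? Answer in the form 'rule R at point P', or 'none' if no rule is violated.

rule 4 at point 8

Zone of each point (C = within 1σ̂, B = 1σ̂–2σ̂, A = 2σ̂–3σ̂, * = beyond 3σ̂; sign = side of CL): 1:-C, 2:-B, 3:-C, 4:-C, 5:-C, 6:-B, 7:-C, 8:-B, 9:-C, 10:-B, 11:+B, 12:+C, 13:+B
Rule 4 (eight consecutive points on the same side of the centre line) is satisfied at point 8.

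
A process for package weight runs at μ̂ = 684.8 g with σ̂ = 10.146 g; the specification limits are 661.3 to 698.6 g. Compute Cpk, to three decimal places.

Cpu = (USL − μ̂) / (3σ̂) = (698.6 − 684.8) / (3 × 10.146) = 0.4534; Cpl = (μ̂ − LSL) / (3σ̂) = (684.8 − 661.3) / (3 × 10.146) = 0.7721; Cpk = min(Cpu, Cpl) = 0.4534

0.453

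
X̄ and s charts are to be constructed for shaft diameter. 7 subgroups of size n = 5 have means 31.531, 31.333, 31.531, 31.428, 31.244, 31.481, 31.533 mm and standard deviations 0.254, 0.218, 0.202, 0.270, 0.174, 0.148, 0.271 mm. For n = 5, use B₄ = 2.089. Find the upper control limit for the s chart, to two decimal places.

s̄ = (0.254 + 0.218 + 0.202 + 0.270 + 0.174 + 0.148 + 0.271) / 7 = 0.2196
UCL_s = B₄·s̄ = 2.089 × 0.2196 = 0.4587

0.46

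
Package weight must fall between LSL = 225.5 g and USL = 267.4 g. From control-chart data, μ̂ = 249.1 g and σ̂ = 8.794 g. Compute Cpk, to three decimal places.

0.694

Cpu = (USL − μ̂) / (3σ̂) = (267.4 − 249.1) / (3 × 8.794) = 0.6937; Cpl = (μ̂ − LSL) / (3σ̂) = (249.1 − 225.5) / (3 × 8.794) = 0.8945; Cpk = min(Cpu, Cpl) = 0.6937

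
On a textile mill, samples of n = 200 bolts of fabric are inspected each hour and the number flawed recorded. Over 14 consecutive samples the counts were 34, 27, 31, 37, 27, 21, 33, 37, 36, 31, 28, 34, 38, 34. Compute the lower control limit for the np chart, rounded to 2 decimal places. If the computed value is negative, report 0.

16.45

p̄ = Σdᵢ / (k·n) = 448 / (14 × 200) = 0.16000
LCL = np̄ − 3·√(np̄(1−p̄)) = 32.0000 − 3 × 5.1846 = 16.4462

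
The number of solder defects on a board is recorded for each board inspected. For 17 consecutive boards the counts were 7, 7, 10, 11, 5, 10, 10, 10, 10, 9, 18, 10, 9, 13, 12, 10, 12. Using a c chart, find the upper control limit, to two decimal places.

19.75

c̄ = (7 + 7 + 10 + 11 + 5 + 10 + 10 + 10 + 10 + 9 + 18 + 10 + 9 + 13 + 12 + 10 + 12) / 17 = 173 / 17 = 10.1765
UCL = c̄ + 3√c̄ = 10.1765 + 3 × √10.1765 = 10.1765 + 3 × 3.1901 = 19.7466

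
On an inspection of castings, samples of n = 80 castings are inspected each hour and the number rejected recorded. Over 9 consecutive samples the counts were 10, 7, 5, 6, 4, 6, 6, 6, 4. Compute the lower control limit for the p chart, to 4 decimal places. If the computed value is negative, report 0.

p̄ = Σdᵢ / (k·n) = 54 / (9 × 80) = 0.07500
LCL = p̄ − 3·√(p̄(1−p̄)/n) = 0.07500 − 3 × 0.02945 = -0.01334 → 0 (negative, so LCL = 0)

0.0000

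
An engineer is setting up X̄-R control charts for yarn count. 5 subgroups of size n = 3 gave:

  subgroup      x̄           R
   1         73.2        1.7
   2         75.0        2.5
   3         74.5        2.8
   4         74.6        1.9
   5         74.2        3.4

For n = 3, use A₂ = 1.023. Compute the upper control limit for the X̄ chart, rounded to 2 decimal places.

76.82

X̄̄ = (73.2 + 75.0 + 74.5 + 74.6 + 74.2) / 5 = 371.5000 / 5 = 74.3000
R̄ = (1.7 + 2.5 + 2.8 + 1.9 + 3.4) / 5 = 12.3000 / 5 = 2.4600
UCL = X̄̄ + A₂·R̄ = 74.3000 + 1.023 × 2.4600 = 76.8166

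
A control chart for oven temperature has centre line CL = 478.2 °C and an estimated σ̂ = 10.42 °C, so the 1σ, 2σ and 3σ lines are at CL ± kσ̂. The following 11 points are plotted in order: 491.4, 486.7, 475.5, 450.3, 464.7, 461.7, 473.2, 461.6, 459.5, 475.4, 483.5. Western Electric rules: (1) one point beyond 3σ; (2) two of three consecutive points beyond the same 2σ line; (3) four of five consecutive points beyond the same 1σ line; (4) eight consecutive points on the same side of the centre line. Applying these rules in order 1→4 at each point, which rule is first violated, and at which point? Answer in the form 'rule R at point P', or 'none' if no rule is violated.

rule 3 at point 8

Zone of each point (C = within 1σ̂, B = 1σ̂–2σ̂, A = 2σ̂–3σ̂, * = beyond 3σ̂; sign = side of CL): 1:+B, 2:+C, 3:-C, 4:-A, 5:-B, 6:-B, 7:-C, 8:-B, 9:-B, 10:-C, 11:+C
Rule 3 (four of five consecutive points beyond the same 1σ limit) is satisfied at point 8.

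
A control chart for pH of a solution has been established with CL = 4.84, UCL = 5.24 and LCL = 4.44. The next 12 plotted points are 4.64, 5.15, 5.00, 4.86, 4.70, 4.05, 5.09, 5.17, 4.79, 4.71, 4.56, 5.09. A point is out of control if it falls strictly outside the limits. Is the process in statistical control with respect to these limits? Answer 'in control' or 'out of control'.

Compare each point to [4.44, 5.24]: sample 6 = 4.05 < LCL.

out of control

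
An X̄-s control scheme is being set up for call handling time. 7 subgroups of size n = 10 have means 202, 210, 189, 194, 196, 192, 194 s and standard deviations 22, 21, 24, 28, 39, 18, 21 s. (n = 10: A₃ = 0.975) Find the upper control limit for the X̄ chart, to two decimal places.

X̄̄ = (202 + 210 + 189 + 194 + 196 + 192 + 194) / 7 = 196.7143
s̄ = (22 + 21 + 24 + 28 + 39 + 18 + 21) / 7 = 24.7143
UCL = X̄̄ + A₃·s̄ = 196.7143 + 0.975 × 24.7143 = 220.8107

220.81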